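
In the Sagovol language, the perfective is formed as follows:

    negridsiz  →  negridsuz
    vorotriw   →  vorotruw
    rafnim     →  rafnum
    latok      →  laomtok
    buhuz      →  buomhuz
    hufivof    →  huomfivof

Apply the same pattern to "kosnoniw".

"kosnoniw" has last vowel 'i'. The stems whose last vowel is 'i' (negridsiz → negridsuz, vorotriw → vorotruw, rafnim → rafnum) change the last vowel to 'u'.
So kosnoniw → kosnonuw.

kosnonuw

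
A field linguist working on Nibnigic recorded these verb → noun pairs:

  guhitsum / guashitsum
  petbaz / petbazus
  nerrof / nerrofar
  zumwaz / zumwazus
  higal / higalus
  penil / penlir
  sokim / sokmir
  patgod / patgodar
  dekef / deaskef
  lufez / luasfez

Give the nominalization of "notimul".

higal and penil both end in -l yet inflect differently (higalus, penlir), so the final letter is not what conditions the rule; the last vowel is.
"notimul" has last vowel 'u'. The one such stem in the data (guhitsum → guashitsum) inserts -as- after the first vowel (as do dekef, lufez), so the same rule applies.
So notimul → noastimul.

noastimul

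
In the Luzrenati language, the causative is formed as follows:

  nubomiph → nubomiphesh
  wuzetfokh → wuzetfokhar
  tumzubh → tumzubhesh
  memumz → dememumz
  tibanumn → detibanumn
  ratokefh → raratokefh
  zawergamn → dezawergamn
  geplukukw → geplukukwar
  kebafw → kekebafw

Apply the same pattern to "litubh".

wuzetfokh and ratokefh both end in -h yet inflect differently (wuzetfokhar, raratokefh), so the final letter is not what conditions the rule; the second-to-last letter is.
"litubh" has second-to-last letter 'b'. The one such stem in the data (tumzubh → tumzubhesh) adds -esh, so the same rule applies.
So litubh → litubhesh.

litubhesh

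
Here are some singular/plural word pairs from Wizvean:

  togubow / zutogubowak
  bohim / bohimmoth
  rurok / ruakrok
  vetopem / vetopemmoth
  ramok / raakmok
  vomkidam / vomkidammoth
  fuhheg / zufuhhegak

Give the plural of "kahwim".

kahwimmoth

vetopem and fuhheg both have last vowel 'e' yet inflect differently (vetopemmoth, zufuhhegak), so the last vowel is not what conditions the rule; the final letter is.
"kahwim" ends in -m. The stems ending in -m (vetopem → vetopemmoth, bohim → bohimmoth, vomkidam → vomkidammoth) double the final consonant and add -oth.
The other patterns: stems ending in -k insert -ak- after the first vowel; stems ending in -g or -w add zu- … -ak around the stem.
So kahwim → kahwimmoth.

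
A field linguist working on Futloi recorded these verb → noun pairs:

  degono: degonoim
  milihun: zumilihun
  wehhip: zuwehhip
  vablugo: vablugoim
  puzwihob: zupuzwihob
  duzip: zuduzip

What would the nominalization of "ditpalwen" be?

puzwihob and vablugo both have last vowel 'o' yet inflect differently (zupuzwihob, vablugoim), so the last vowel is not what conditions the rule; whether the stem ends in a vowel or a consonant is.
"ditpalwen" ends in a consonant. The stems ending in a consonant (puzwihob → zupuzwihob, milihun → zumilihun, duzip → zuduzip) add the prefix zu-.
The other pattern: stems ending in a vowel add -im.
So ditpalwen → zuditpalwen.

zuditpalwen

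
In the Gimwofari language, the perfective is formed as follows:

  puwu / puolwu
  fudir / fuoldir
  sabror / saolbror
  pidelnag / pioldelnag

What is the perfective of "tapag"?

taolpag

Every pair shown (puwu → puolwu, fudir → fuoldir, sabror → saolbror, …) follows the same rule: insert -ol- after the first vowel.
So tapag → taolpag.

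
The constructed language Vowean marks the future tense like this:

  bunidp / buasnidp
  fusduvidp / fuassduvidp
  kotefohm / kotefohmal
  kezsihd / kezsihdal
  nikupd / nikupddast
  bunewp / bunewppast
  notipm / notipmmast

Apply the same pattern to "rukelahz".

rukelahzal

"rukelahz" has second-to-last letter 'h'. The stems whose second-to-last letter is 'h' (kotefohm → kotefohmal, kezsihd → kezsihdal) add -al.
The other patterns: stems whose second-to-last letter is 'd' insert -as- after the first vowel; stems whose second-to-last letter is 'p' or 'w' double the final consonant and add -ast.
So rukelahz → rukelahzal.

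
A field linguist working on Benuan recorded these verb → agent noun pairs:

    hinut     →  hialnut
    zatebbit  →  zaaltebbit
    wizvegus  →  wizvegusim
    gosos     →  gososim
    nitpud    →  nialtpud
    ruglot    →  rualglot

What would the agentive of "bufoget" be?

wizvegus and hinut both have last vowel 'u' yet inflect differently (wizvegusim, hialnut), so the last vowel is not what conditions the rule; the final letter is.
"bufoget" ends in -t. The stems ending in -t (hinut → hialnut, ruglot → rualglot, zatebbit → zaaltebbit) insert -al- after the first vowel.
The other pattern: stems ending in -s add -im.
So bufoget → bualfoget.

bualfoget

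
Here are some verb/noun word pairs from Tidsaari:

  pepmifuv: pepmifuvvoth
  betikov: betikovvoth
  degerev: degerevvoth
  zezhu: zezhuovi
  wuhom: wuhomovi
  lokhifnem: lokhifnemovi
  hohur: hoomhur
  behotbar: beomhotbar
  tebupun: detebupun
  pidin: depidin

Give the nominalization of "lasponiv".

lasponivvoth

pepmifuv and zezhu both have last vowel 'u' yet inflect differently (pepmifuvvoth, zezhuovi), so the last vowel is not what conditions the rule; the final letter is.
"lasponiv" ends in -v. The stems ending in -v (pepmifuv → pepmifuvvoth, betikov → betikovvoth, degerev → degerevvoth) double the final consonant and add -oth.
The other patterns: stems ending in -m or -u add -ovi; stems ending in -r insert -om- after the first vowel; stems ending in -n add the prefix de-.
So lasponiv → lasponivvoth.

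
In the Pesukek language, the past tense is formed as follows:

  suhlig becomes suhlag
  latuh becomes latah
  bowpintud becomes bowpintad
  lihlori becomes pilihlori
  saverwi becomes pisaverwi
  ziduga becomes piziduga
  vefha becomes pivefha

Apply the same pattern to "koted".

suhlig and lihlori both have last vowel 'i' yet inflect differently (suhlag, pilihlori), so the last vowel is not what conditions the rule; whether the stem ends in a vowel or a consonant is.
"koted" ends in a consonant. The stems ending in a consonant (suhlig → suhlag, latuh → latah, bowpintud → bowpintad) change the last vowel to 'a'.
The other pattern: stems ending in a vowel add the prefix pi-.
So koted → kotad.

kotad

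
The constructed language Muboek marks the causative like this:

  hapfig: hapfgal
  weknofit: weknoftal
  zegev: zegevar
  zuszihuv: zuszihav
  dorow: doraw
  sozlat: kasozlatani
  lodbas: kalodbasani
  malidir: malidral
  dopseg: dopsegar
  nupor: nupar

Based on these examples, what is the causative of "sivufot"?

sivufat

"sivufot" has last vowel 'o'. The stems whose last vowel is 'o' (nupor → nupar, dorow → doraw) change the last vowel to 'a'.
So sivufot → sivufat.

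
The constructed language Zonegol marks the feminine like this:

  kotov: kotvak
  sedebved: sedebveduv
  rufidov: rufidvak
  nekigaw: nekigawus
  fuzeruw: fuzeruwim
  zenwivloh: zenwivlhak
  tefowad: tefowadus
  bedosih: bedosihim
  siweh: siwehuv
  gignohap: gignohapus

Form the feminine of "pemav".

pemavus

"pemav" has last vowel 'a'. The stems whose last vowel is 'a' (gignohap → gignohapus, nekigaw → nekigawus, tefowad → tefowadus) add -us.
The other patterns: stems whose last vowel is 'e' add -uv; stems whose last vowel is 'o' delete the last vowel and add -ak; stems whose last vowel is 'i' or 'u' add -im.
So pemav → pemavus.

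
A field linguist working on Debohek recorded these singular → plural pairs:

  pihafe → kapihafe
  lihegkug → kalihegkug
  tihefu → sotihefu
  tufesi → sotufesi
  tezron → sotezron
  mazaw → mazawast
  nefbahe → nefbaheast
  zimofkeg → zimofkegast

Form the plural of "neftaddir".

pihafe and nefbahe both end in -e yet inflect differently (kapihafe, nefbaheast), so the final letter is not what conditions the rule; the first letter is.
"neftaddir" begins with n-. The one such stem in the data (nefbahe → nefbaheast) adds -ast, so the same rule applies.
The other patterns: stems beginning with l- or p- add the prefix ka-; stems beginning with t- add the prefix so-.
So neftaddir → neftaddirast.

neftaddirast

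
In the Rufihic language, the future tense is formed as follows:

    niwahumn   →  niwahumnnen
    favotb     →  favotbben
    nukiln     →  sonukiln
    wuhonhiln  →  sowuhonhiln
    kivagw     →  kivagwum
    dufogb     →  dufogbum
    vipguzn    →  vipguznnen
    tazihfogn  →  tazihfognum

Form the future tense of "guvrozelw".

"guvrozelw" has second-to-last letter 'l'. The stems whose second-to-last letter is 'l' (wuhonhiln → sowuhonhiln, nukiln → sonukiln) add the prefix so-.
So guvrozelw → soguvrozelw.

soguvrozelw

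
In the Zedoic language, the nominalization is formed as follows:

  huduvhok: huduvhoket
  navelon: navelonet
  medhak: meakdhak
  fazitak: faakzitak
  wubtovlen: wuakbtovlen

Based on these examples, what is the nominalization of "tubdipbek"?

huduvhok and medhak both end in -k yet inflect differently (huduvhoket, meakdhak), so the final letter is not what conditions the rule; the last vowel is.
"tubdipbek" has last vowel 'e'. The one such stem in the data (wubtovlen → wuakbtovlen) inserts -ak- after the first vowel (as do medhak, fazitak), so the same rule applies.
The other pattern: stems whose last vowel is 'o' add -et.
So tubdipbek → tuakbdipbek.

tuakbdipbek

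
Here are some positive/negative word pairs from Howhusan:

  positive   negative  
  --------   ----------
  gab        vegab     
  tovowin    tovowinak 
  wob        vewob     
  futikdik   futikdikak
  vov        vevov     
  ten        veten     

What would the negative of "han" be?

tovowin and ten both end in -n yet inflect differently (tovowinak, veten), so the final letter is not what conditions the rule; the number of vowels is.
"han" has 1 vowel. The stems with 1 vowel (vov → vevov, wob → vewob, ten → veten) add the prefix ve-.
The other pattern: stems with 3 vowels add -ak.
So han → vehan.

vehan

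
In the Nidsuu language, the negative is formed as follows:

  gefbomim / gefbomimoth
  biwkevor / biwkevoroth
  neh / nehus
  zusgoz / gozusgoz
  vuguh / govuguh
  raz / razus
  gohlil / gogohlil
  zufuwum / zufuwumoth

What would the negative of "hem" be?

raz and zusgoz both end in -z yet inflect differently (razus, gozusgoz), so the final letter is not what conditions the rule; the number of vowels is.
"hem" has 1 vowel. The stems with 1 vowel (raz → razus, neh → nehus) add -us.
The other patterns: stems with 2 vowels add the prefix go-; stems with 3 vowels add -oth.
So hem → hemus.

hemus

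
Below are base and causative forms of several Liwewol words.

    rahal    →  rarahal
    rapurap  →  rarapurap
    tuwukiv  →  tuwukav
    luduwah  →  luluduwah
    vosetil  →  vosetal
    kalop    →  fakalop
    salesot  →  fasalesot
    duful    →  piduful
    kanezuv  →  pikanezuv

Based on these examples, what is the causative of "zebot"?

fazebot

"zebot" has last vowel 'o'. The stems whose last vowel is 'o' (kalop → fakalop, salesot → fasalesot) add the prefix fa-.
So zebot → fazebot.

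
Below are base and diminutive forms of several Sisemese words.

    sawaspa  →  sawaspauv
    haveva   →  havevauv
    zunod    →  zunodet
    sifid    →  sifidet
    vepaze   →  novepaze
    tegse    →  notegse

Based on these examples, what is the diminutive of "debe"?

sawaspa and sifid both begin with s- yet inflect differently (sawaspauv, sifidet), so the first letter is not what conditions the rule; the final letter is.
"debe" ends in -e. The stems ending in -e (vepaze → novepaze, tegse → notegse) add the prefix no-.
The other patterns: stems ending in -a add -uv; stems ending in -d add -et.
So debe → nodebe.

nodebe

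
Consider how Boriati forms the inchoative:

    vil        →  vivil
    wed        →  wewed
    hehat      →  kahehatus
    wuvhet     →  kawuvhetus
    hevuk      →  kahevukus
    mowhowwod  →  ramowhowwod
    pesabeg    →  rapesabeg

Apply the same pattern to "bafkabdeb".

wed and mowhowwod both end in -d yet inflect differently (wewed, ramowhowwod), so the final letter is not what conditions the rule; the number of vowels is.
"bafkabdeb" has 3 vowels. The stems with 3 vowels (mowhowwod → ramowhowwod, pesabeg → rapesabeg) add the prefix ra-.
So bafkabdeb → rabafkabdeb.

rabafkabdeb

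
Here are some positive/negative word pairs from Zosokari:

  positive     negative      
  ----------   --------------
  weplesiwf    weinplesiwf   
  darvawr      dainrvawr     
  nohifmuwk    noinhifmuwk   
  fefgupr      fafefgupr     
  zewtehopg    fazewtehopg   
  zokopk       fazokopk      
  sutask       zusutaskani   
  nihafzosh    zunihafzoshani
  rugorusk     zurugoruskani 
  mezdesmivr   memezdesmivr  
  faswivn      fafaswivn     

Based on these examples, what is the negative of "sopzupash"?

darvawr and fefgupr both end in -r yet inflect differently (dainrvawr, fafefgupr), so the final letter is not what conditions the rule; the second-to-last letter is.
"sopzupash" has second-to-last letter 's'. The stems whose second-to-last letter is 's' (sutask → zusutaskani, nihafzosh → zunihafzoshani, rugorusk → zurugoruskani) add zu- … -ani around the stem.
The other patterns: stems whose second-to-last letter is 'w' insert -in- after the first vowel; stems whose second-to-last letter is 'p' add the prefix fa-; stems whose second-to-last letter is 'v' repeat the first consonant+vowel as a prefix.
So sopzupash → zusopzupashani.

zusopzupashani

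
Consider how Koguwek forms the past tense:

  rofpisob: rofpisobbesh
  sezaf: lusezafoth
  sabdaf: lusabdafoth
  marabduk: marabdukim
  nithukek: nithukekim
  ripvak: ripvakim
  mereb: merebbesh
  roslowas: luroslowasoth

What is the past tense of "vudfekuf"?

mereb and nithukek both have last vowel 'e' yet inflect differently (merebbesh, nithukekim), so the last vowel is not what conditions the rule; the final letter is.
"vudfekuf" ends in -f. The stems ending in -f (sezaf → lusezafoth, sabdaf → lusabdafoth) add lu- … -oth around the stem.
The other patterns: stems ending in -b double the final consonant and add -esh; stems ending in -k add -im.
So vudfekuf → luvudfekufoth.

luvudfekufoth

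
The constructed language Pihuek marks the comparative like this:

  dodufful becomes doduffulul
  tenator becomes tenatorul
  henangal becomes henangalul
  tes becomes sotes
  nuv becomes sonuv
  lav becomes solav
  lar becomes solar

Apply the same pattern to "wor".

tenator and lar both end in -r yet inflect differently (tenatorul, solar), so the final letter is not what conditions the rule; the number of vowels is.
"wor" has 1 vowel. The stems with 1 vowel (tes → sotes, nuv → sonuv, lav → solav) add the prefix so-.
So wor → sowor.

sowor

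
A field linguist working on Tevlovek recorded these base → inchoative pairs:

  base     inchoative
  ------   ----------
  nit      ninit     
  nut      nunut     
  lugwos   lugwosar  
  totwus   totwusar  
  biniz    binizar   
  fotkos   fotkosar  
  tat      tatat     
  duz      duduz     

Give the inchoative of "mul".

"mul" has 1 vowel. The stems with 1 vowel (nut → nunut, tat → tatat, duz → duduz) repeat the first consonant+vowel as a prefix.
So mul → mumul.

mumul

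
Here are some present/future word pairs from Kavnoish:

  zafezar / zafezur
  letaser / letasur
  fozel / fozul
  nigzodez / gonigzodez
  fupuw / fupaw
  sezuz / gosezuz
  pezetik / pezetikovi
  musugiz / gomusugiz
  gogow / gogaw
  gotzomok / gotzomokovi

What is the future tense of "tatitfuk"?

fupuw and sezuz both have last vowel 'u' yet inflect differently (fupaw, gosezuz), so the last vowel is not what conditions the rule; the final letter is.
"tatitfuk" ends in -k. The stems ending in -k (pezetik → pezetikovi, gotzomok → gotzomokovi) add -ovi.
So tatitfuk → tatitfukovi.

tatitfukovi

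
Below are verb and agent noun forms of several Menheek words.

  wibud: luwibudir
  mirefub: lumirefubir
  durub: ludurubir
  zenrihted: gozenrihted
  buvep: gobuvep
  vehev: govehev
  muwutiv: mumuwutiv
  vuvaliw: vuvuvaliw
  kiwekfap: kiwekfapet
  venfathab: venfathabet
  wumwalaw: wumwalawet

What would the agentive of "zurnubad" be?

wibud and zenrihted both end in -d yet inflect differently (luwibudir, gozenrihted), so the final letter is not what conditions the rule; the last vowel is.
"zurnubad" has last vowel 'a'. The stems whose last vowel is 'a' (kiwekfap → kiwekfapet, venfathab → venfathabet, wumwalaw → wumwalawet) add -et.
The other patterns: stems whose last vowel is 'u' add lu- … -ir around the stem; stems whose last vowel is 'e' add the prefix go-; stems whose last vowel is 'i' repeat the first consonant+vowel as a prefix.
So zurnubad → zurnubadet.

zurnubadet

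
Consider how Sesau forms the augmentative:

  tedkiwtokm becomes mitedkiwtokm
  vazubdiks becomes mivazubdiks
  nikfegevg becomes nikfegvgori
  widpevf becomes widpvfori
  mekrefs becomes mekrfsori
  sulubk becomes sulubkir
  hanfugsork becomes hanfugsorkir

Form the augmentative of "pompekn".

vazubdiks and mekrefs both end in -s yet inflect differently (mivazubdiks, mekrfsori), so the final letter is not what conditions the rule; the second-to-last letter is.
"pompekn" has second-to-last letter 'k'. The stems whose second-to-last letter is 'k' (tedkiwtokm → mitedkiwtokm, vazubdiks → mivazubdiks) add the prefix mi-.
The other patterns: stems whose second-to-last letter is 'f' or 'v' delete the last vowel and add -ori; stems whose second-to-last letter is 'b' or 'r' add -ir.
So pompekn → mipompekn.

mipompekn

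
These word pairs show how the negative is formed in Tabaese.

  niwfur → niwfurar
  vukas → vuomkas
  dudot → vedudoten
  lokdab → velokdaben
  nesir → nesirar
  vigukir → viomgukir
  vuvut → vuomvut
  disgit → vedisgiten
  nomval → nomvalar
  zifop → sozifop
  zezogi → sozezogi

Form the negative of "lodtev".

"lodtev" begins with l-. The one such stem in the data (lokdab → velokdaben) adds ve- … -en around the stem, so the same rule applies.
So lodtev → velodteven.

velodteven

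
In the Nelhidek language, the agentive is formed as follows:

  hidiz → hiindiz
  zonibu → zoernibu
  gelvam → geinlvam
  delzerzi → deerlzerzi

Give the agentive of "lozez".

delzerzi and hidiz both have last vowel 'i' yet inflect differently (deerlzerzi, hiindiz), so the last vowel is not what conditions the rule; whether the stem ends in a vowel or a consonant is.
"lozez" ends in a consonant. The stems ending in a consonant (hidiz → hiindiz, gelvam → geinlvam) insert -in- after the first vowel.
So lozez → loinzez.

loinzez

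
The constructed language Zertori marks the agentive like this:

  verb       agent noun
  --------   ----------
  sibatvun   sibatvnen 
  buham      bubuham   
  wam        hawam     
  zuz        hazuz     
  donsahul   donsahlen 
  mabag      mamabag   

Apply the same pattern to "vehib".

wam and buham both end in -m yet inflect differently (hawam, bubuham), so the final letter is not what conditions the rule; the number of vowels is.
"vehib" has 2 vowels. The stems with 2 vowels (mabag → mamabag, buham → bubuham) repeat the first consonant+vowel as a prefix.
So vehib → vevehib.

vevehib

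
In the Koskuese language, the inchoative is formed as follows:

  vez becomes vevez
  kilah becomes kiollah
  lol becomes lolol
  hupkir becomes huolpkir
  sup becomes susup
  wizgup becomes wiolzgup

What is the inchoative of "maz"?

mamaz

"maz" has 1 vowel. The stems with 1 vowel (lol → lolol, sup → susup, vez → vevez) repeat the first consonant+vowel as a prefix.
So maz → mamaz.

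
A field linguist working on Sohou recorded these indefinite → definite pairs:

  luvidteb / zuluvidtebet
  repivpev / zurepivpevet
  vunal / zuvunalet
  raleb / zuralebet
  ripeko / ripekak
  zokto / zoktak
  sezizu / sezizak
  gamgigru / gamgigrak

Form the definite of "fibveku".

repivpev and ripeko both begin with r- yet inflect differently (zurepivpevet, ripekak), so the first letter is not what conditions the rule; whether the stem ends in a vowel or a consonant is.
"fibveku" ends in a vowel. The stems ending in a vowel (ripeko → ripekak, zokto → zoktak, sezizu → sezizak) drop the final letter and add -ak.
So fibveku → fibvekak.

fibvekak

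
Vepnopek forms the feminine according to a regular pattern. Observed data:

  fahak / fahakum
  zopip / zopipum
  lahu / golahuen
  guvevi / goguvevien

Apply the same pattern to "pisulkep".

pisulkepum

guvevi and zopip both have last vowel 'i' yet inflect differently (goguvevien, zopipum), so the last vowel is not what conditions the rule; whether the stem ends in a vowel or a consonant is.
"pisulkep" ends in a consonant. The stems ending in a consonant (zopip → zopipum, fahak → fahakum) add -um.
The other pattern: stems ending in a vowel add go- … -en around the stem.
So pisulkep → pisulkepum.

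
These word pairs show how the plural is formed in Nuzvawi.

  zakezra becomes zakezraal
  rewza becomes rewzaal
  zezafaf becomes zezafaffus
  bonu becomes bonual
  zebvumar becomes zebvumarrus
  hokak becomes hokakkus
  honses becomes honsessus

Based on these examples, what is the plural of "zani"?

zanial

zezafaf and rewza both have last vowel 'a' yet inflect differently (zezafaffus, rewzaal), so the last vowel is not what conditions the rule; whether the stem ends in a vowel or a consonant is.
"zani" ends in a vowel. The stems ending in a vowel (rewza → rewzaal, zakezra → zakezraal, bonu → bonual) add -al.
The other pattern: stems ending in a consonant double the final consonant and add -us.
So zani → zanial.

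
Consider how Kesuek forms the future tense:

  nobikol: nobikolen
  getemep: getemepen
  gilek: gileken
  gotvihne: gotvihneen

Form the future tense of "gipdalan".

Every pair shown (nobikol → nobikolen, getemep → getemepen, gilek → gileken, …) follows the same rule: add -en.
So gipdalan → gipdalanen.

gipdalanen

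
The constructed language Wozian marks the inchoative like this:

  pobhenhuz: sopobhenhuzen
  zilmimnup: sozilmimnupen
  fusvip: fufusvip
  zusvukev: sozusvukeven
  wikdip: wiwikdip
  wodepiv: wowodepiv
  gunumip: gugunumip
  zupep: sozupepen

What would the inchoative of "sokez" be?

sosokezen

gunumip and zupep both end in -p yet inflect differently (gugunumip, sozupepen), so the final letter is not what conditions the rule; the last vowel is.
"sokez" has last vowel 'e'. The stems whose last vowel is 'e' (zupep → sozupepen, zusvukev → sozusvukeven) add so- … -en around the stem.
The other pattern: stems whose last vowel is 'i' repeat the first consonant+vowel as a prefix.
So sokez → sosokezen.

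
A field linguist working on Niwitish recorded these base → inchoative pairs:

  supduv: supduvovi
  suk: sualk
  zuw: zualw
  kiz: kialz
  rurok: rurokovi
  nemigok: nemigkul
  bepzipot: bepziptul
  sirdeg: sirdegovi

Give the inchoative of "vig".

vialg

suk and rurok both end in -k yet inflect differently (sualk, rurokovi), so the final letter is not what conditions the rule; the number of vowels is.
"vig" has 1 vowel. The stems with 1 vowel (suk → sualk, zuw → zualw, kiz → kialz) insert -al- after the first vowel.
So vig → vialg.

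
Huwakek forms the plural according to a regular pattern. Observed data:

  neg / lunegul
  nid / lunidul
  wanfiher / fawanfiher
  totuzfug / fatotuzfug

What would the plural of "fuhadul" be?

neg and totuzfug both end in -g yet inflect differently (lunegul, fatotuzfug), so the final letter is not what conditions the rule; the number of vowels is.
"fuhadul" has 3 vowels. The stems with 3 vowels (totuzfug → fatotuzfug, wanfiher → fawanfiher) add the prefix fa-.
The other pattern: stems with 1 vowel add lu- … -ul around the stem.
So fuhadul → fafuhadul.

fafuhadul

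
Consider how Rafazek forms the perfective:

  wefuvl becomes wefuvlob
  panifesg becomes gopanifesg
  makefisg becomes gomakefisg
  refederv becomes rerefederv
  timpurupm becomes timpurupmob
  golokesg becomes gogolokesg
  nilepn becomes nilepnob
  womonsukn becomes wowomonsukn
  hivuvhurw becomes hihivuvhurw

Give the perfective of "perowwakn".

peperowwakn

womonsukn and nilepn both end in -n yet inflect differently (wowomonsukn, nilepnob), so the final letter is not what conditions the rule; the second-to-last letter is.
"perowwakn" has second-to-last letter 'k'. The one such stem in the data (womonsukn → wowomonsukn) repeats the first consonant+vowel as a prefix (as do refederv, hivuvhurw), so the same rule applies.
The other patterns: stems whose second-to-last letter is 's' add the prefix go-; stems whose second-to-last letter is 'p' or 'v' add -ob.
So perowwakn → peperowwakn.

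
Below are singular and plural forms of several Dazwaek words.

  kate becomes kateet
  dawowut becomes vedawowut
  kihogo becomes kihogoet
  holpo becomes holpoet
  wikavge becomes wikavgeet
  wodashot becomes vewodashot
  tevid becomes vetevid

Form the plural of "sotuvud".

vesotuvud

wodashot and holpo both have last vowel 'o' yet inflect differently (vewodashot, holpoet), so the last vowel is not what conditions the rule; whether the stem ends in a vowel or a consonant is.
"sotuvud" ends in a consonant. The stems ending in a consonant (tevid → vetevid, wodashot → vewodashot, dawowut → vedawowut) add the prefix ve-.
So sotuvud → vesotuvud.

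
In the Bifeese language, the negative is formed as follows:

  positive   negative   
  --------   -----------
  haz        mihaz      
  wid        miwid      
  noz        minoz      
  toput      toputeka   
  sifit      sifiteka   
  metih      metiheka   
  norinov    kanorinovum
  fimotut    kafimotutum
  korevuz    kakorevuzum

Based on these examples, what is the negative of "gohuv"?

"gohuv" has 2 vowels. The stems with 2 vowels (toput → toputeka, sifit → sifiteka, metih → metiheka) add -eka.
So gohuv → gohuveka.

gohuveka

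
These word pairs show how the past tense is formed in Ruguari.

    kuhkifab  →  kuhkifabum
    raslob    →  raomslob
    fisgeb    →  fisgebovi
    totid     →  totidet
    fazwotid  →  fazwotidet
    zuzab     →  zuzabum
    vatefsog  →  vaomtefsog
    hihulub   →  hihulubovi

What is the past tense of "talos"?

taomlos

zuzab and raslob both end in -b yet inflect differently (zuzabum, raomslob), so the final letter is not what conditions the rule; the last vowel is.
"talos" has last vowel 'o'. The stems whose last vowel is 'o' (vatefsog → vaomtefsog, raslob → raomslob) insert -om- after the first vowel.
The other patterns: stems whose last vowel is 'a' add -um; stems whose last vowel is 'i' add -et; stems whose last vowel is 'e' or 'u' add -ovi.
So talos → taomlos.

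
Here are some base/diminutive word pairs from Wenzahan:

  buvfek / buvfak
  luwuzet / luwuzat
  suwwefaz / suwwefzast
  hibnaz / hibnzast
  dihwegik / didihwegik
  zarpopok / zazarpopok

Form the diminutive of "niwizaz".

buvfek and dihwegik both end in -k yet inflect differently (buvfak, didihwegik), so the final letter is not what conditions the rule; the last vowel is.
"niwizaz" has last vowel 'a'. The stems whose last vowel is 'a' (suwwefaz → suwwefzast, hibnaz → hibnzast) delete the last vowel and add -ast.
So niwizaz → niwizzast.

niwizzast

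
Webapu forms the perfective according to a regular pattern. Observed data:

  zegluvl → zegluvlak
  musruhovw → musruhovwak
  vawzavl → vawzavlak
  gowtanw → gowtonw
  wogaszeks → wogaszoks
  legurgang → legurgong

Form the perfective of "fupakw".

"fupakw" has second-to-last letter 'k'. The one such stem in the data (wogaszeks → wogaszoks) changes the last vowel to 'o' (as do gowtanw, legurgang), so the same rule applies.
The other pattern: stems whose second-to-last letter is 'v' add -ak.
So fupakw → fupokw.

fupokw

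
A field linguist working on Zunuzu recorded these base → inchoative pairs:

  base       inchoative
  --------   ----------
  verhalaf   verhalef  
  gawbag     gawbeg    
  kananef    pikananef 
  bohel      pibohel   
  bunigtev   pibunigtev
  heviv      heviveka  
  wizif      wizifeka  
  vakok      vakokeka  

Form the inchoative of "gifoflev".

pigifoflev

verhalaf and kananef both end in -f yet inflect differently (verhalef, pikananef), so the final letter is not what conditions the rule; the last vowel is.
"gifoflev" has last vowel 'e'. The stems whose last vowel is 'e' (kananef → pikananef, bohel → pibohel, bunigtev → pibunigtev) add the prefix pi-.
So gifoflev → pigifoflev.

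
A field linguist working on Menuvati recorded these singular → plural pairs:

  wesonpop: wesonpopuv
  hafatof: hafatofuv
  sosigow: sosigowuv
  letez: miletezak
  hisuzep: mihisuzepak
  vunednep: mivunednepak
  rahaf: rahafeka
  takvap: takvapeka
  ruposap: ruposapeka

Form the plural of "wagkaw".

wagkaweka

wesonpop and hisuzep both end in -p yet inflect differently (wesonpopuv, mihisuzepak), so the final letter is not what conditions the rule; the last vowel is.
"wagkaw" has last vowel 'a'. The stems whose last vowel is 'a' (rahaf → rahafeka, takvap → takvapeka, ruposap → ruposapeka) add -eka.
The other patterns: stems whose last vowel is 'o' add -uv; stems whose last vowel is 'e' add mi- … -ak around the stem.
So wagkaw → wagkaweka.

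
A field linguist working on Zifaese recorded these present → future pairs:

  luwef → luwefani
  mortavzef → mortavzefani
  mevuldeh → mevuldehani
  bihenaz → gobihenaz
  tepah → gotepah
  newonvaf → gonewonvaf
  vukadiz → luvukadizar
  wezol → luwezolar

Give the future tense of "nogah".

mevuldeh and tepah both end in -h yet inflect differently (mevuldehani, gotepah), so the final letter is not what conditions the rule; the last vowel is.
"nogah" has last vowel 'a'. The stems whose last vowel is 'a' (bihenaz → gobihenaz, tepah → gotepah, newonvaf → gonewonvaf) add the prefix go-.
The other patterns: stems whose last vowel is 'e' add -ani; stems whose last vowel is 'i' or 'o' add lu- … -ar around the stem.
So nogah → gonogah.

gonogah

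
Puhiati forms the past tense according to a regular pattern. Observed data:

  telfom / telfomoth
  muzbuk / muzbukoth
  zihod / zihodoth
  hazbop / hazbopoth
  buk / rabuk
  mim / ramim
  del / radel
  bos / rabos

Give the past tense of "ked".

muzbuk and buk both end in -k yet inflect differently (muzbukoth, rabuk), so the final letter is not what conditions the rule; the number of vowels is.
"ked" has 1 vowel. The stems with 1 vowel (buk → rabuk, mim → ramim, del → radel) add the prefix ra-.
The other pattern: stems with 2 vowels add -oth.
So ked → raked.

raked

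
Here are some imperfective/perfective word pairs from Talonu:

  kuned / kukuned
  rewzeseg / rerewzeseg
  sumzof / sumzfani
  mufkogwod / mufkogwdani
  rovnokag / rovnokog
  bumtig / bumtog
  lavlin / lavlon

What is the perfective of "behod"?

behdani

"behod" has last vowel 'o'. The stems whose last vowel is 'o' (sumzof → sumzfani, mufkogwod → mufkogwdani) delete the last vowel and add -ani.
So behod → behdani.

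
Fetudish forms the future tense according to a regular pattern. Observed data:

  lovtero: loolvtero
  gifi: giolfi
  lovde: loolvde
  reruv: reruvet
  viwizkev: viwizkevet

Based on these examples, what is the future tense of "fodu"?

fooldu

lovde and viwizkev both have last vowel 'e' yet inflect differently (loolvde, viwizkevet), so the last vowel is not what conditions the rule; whether the stem ends in a vowel or a consonant is.
"fodu" ends in a vowel. The stems ending in a vowel (lovtero → loolvtero, gifi → giolfi, lovde → loolvde) insert -ol- after the first vowel.
So fodu → fooldu.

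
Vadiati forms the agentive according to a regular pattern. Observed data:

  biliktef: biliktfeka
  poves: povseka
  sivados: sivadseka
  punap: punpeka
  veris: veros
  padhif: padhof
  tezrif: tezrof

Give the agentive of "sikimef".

sikimfeka

veris and sivados both end in -s yet inflect differently (veros, sivadseka), so the final letter is not what conditions the rule; the last vowel is.
"sikimef" has last vowel 'e'. The stems whose last vowel is 'e' (biliktef → biliktfeka, poves → povseka) delete the last vowel and add -eka.
The other pattern: stems whose last vowel is 'i' change the last vowel to 'o'.
So sikimef → sikimfeka.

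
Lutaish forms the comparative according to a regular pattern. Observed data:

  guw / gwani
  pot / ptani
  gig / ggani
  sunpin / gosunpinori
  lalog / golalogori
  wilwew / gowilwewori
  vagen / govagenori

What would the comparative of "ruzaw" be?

"ruzaw" has 2 vowels. The stems with 2 vowels (sunpin → gosunpinori, lalog → golalogori, wilwew → gowilwewori) add go- … -ori around the stem.
So ruzaw → goruzawori.

goruzawori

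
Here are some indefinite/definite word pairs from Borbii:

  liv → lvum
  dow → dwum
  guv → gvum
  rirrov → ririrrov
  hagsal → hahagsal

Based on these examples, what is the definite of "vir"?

rirrov and liv both end in -v yet inflect differently (ririrrov, lvum), so the final letter is not what conditions the rule; the number of vowels is.
"vir" has 1 vowel. The stems with 1 vowel (liv → lvum, guv → gvum, dow → dwum) delete the last vowel and add -um.
The other pattern: stems with 2 vowels repeat the first consonant+vowel as a prefix.
So vir → vrum.

vrum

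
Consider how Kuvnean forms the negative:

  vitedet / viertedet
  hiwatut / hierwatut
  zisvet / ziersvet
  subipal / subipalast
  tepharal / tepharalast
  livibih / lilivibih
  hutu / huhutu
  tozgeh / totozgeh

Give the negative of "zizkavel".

zizkavelast

hiwatut and hutu both have last vowel 'u' yet inflect differently (hierwatut, huhutu), so the last vowel is not what conditions the rule; the final letter is.
"zizkavel" ends in -l. The stems ending in -l (subipal → subipalast, tepharal → tepharalast) add -ast.
So zizkavel → zizkavelast.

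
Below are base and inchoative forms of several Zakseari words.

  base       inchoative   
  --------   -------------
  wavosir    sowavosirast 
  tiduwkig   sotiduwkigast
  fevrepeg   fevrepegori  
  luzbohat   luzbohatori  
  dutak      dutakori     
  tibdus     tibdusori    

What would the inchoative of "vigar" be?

tiduwkig and fevrepeg both end in -g yet inflect differently (sotiduwkigast, fevrepegori), so the final letter is not what conditions the rule; the last vowel is.
"vigar" has last vowel 'a'. The stems whose last vowel is 'a' (luzbohat → luzbohatori, dutak → dutakori) add -ori.
So vigar → vigarori.

vigarori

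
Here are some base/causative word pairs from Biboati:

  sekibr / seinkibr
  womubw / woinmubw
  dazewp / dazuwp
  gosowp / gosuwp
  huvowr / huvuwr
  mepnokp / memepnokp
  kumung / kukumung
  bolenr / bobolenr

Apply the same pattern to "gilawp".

giluwp

sekibr and huvowr both end in -r yet inflect differently (seinkibr, huvuwr), so the final letter is not what conditions the rule; the second-to-last letter is.
"gilawp" has second-to-last letter 'w'. The stems whose second-to-last letter is 'w' (dazewp → dazuwp, gosowp → gosuwp, huvowr → huvuwr) change the last vowel to 'u'.
So gilawp → giluwp.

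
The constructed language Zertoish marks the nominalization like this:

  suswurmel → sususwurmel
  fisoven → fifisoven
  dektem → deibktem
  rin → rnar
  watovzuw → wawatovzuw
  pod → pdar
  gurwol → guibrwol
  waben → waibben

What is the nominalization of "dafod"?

rin and waben both end in -n yet inflect differently (rnar, waibben), so the final letter is not what conditions the rule; the number of vowels is.
"dafod" has 2 vowels. The stems with 2 vowels (gurwol → guibrwol, waben → waibben, dektem → deibktem) insert -ib- after the first vowel.
The other patterns: stems with 1 vowel delete the last vowel and add -ar; stems with 3 vowels repeat the first consonant+vowel as a prefix.
So dafod → daibfod.

daibfod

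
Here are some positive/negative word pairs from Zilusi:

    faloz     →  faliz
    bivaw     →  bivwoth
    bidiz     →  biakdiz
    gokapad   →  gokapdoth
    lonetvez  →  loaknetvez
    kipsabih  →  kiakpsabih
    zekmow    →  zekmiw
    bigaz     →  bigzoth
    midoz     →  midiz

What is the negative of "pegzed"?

bigaz and midoz both end in -z yet inflect differently (bigzoth, midiz), so the final letter is not what conditions the rule; the last vowel is.
"pegzed" has last vowel 'e'. The one such stem in the data (lonetvez → loaknetvez) inserts -ak- after the first vowel (as do bidiz, kipsabih), so the same rule applies.
The other patterns: stems whose last vowel is 'a' delete the last vowel and add -oth; stems whose last vowel is 'o' change the last vowel to 'i'.
So pegzed → peakgzed.

peakgzed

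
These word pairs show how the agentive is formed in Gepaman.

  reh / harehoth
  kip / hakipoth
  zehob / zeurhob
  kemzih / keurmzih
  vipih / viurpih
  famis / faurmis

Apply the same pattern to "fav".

reh and kemzih both end in -h yet inflect differently (harehoth, keurmzih), so the final letter is not what conditions the rule; the number of vowels is.
"fav" has 1 vowel. The stems with 1 vowel (reh → harehoth, kip → hakipoth) add ha- … -oth around the stem.
The other pattern: stems with 2 vowels insert -ur- after the first vowel.
So fav → hafavoth.

hafavoth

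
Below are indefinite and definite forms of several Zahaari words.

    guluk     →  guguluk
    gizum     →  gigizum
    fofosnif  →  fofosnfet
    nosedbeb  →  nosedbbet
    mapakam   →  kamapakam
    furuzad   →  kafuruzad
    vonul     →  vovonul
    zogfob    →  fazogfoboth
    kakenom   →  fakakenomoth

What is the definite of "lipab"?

"lipab" has last vowel 'a'. The stems whose last vowel is 'a' (furuzad → kafuruzad, mapakam → kamapakam) add the prefix ka-.
The other patterns: stems whose last vowel is 'o' add fa- … -oth around the stem; stems whose last vowel is 'e' or 'i' delete the last vowel and add -et; stems whose last vowel is 'u' repeat the first consonant+vowel as a prefix.
So lipab → kalipab.

kalipab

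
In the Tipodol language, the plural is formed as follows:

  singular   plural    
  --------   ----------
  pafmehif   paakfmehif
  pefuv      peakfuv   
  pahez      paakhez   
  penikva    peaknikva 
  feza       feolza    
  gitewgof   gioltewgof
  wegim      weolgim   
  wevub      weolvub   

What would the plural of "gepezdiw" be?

penikva and feza both end in -a yet inflect differently (peaknikva, feolza), so the final letter is not what conditions the rule; the first letter is.
"gepezdiw" begins with g-. The one such stem in the data (gitewgof → gioltewgof) inserts -ol- after the first vowel (as do feza, wegim), so the same rule applies.
So gepezdiw → geolpezdiw.

geolpezdiw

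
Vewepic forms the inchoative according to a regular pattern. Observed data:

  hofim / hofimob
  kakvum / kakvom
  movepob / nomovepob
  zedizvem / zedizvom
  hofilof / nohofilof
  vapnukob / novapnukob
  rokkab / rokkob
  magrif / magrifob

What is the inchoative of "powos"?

nopowos

hofilof and magrif both end in -f yet inflect differently (nohofilof, magrifob), so the final letter is not what conditions the rule; the last vowel is.
"powos" has last vowel 'o'. The stems whose last vowel is 'o' (vapnukob → novapnukob, movepob → nomovepob, hofilof → nohofilof) add the prefix no-.
The other patterns: stems whose last vowel is 'i' add -ob; stems whose last vowel is 'a', 'e' or 'u' change the last vowel to 'o'.
So powos → nopowos.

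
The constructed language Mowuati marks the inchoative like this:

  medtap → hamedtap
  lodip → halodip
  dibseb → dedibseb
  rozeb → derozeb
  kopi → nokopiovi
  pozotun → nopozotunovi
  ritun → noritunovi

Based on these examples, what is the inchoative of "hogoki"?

nohogokiovi

lodip and kopi both have last vowel 'i' yet inflect differently (halodip, nokopiovi), so the last vowel is not what conditions the rule; the final letter is.
"hogoki" ends in -i. The one such stem in the data (kopi → nokopiovi) adds no- … -ovi around the stem, so the same rule applies.
So hogoki → nohogokiovi.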